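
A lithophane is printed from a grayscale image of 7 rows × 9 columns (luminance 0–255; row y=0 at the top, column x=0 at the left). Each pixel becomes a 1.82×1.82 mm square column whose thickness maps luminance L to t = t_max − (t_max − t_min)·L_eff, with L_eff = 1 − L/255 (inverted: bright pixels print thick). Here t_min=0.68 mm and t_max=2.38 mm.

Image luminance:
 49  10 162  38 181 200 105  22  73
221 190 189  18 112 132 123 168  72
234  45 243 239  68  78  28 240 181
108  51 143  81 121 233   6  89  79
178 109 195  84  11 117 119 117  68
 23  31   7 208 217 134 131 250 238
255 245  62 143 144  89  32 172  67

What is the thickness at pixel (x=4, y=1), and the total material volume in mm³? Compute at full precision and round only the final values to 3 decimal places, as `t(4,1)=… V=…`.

t(4,1)=1.427 V=313.662

span = t_max - t_min = 2.38 - 0.68 = 1.700
L(4,1) = 112, L_eff = 1 - 112/255 = 0.560784 (inverted)
t(4,1) = 2.38 - 1.700·0.560784 = 1.427
Σt over all 7·9 pixels = 7102/75 ≈ 94.6933333
V = pitch²·Σt = 1.82²·7102/75 = 313.662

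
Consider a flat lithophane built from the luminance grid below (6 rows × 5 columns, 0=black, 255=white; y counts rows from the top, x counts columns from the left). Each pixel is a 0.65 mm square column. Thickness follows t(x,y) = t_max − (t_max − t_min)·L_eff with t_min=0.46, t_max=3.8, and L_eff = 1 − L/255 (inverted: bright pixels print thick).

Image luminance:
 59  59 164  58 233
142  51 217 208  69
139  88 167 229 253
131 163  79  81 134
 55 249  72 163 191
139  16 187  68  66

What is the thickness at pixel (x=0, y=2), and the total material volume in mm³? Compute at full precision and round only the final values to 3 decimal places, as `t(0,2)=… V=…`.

t(0,2)=2.281 V=27.579

span = t_max - t_min = 3.8 - 0.46 = 3.340
L(0,2) = 139, L_eff = 1 - 139/255 = 0.454902 (inverted)
t(0,2) = 3.8 - 3.340·0.454902 = 2.281
Σt over all 6·5 pixels = 27742/425 ≈ 65.2752941
V = pitch²·Σt = 0.65²·27742/425 = 27.579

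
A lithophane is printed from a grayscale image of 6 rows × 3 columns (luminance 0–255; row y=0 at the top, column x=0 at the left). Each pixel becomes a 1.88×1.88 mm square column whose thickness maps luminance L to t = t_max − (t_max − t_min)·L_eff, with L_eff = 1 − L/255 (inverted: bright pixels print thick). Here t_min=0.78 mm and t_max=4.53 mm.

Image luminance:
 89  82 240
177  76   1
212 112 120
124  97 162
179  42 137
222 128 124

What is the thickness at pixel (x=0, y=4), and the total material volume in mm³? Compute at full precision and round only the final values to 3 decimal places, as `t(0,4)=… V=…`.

t(0,4)=3.412 V=170.416

span = t_max - t_min = 4.53 - 0.78 = 3.750
L(0,4) = 179, L_eff = 1 - 179/255 = 0.298039 (inverted)
t(0,4) = 4.53 - 3.750·0.298039 = 3.412
Σt over all 6·3 pixels = 20492/425 ≈ 48.2164706
V = pitch²·Σt = 1.88²·20492/425 = 170.416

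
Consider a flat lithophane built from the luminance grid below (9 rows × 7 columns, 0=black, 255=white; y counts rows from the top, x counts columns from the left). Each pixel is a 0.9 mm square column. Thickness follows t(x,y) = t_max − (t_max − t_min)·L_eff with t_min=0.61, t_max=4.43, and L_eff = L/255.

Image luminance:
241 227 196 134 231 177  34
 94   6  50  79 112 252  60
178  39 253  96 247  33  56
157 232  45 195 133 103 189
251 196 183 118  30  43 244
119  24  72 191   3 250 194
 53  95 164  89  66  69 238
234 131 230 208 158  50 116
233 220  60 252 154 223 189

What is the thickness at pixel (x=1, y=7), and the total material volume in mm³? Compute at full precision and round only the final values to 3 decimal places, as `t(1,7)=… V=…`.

t(1,7)=2.468 V=116.868

span = t_max - t_min = 4.43 - 0.61 = 3.820
L(1,7) = 131, L_eff = 131/255 = 0.513725
t(1,7) = 4.43 - 3.820·0.513725 = 2.468
Σt over all 9·7 pixels = 3679177/25500 ≈ 144.2814510
V = pitch²·Σt = 0.9²·3679177/25500 = 116.868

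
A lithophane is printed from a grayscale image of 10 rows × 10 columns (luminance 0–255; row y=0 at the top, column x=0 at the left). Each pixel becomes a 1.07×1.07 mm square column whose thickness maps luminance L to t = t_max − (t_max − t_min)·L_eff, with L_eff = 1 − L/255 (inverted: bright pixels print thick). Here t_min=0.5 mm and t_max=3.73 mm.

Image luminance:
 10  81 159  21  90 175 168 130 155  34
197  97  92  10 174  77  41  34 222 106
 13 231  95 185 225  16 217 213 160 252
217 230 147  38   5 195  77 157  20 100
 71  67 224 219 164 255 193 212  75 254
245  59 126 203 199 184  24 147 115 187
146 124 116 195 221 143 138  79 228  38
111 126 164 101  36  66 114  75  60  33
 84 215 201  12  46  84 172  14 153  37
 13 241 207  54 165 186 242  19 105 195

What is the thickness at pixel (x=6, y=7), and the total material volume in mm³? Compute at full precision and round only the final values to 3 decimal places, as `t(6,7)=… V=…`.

span = t_max - t_min = 3.73 - 0.5 = 3.230
L(6,7) = 114, L_eff = 1 - 114/255 = 0.552941 (inverted)
t(6,7) = 3.73 - 3.230·0.552941 = 1.944
Σt over all 10·10 pixels = 79778/375 ≈ 212.7413333
V = pitch²·Σt = 1.07²·79778/375 = 243.568

t(6,7)=1.944 V=243.568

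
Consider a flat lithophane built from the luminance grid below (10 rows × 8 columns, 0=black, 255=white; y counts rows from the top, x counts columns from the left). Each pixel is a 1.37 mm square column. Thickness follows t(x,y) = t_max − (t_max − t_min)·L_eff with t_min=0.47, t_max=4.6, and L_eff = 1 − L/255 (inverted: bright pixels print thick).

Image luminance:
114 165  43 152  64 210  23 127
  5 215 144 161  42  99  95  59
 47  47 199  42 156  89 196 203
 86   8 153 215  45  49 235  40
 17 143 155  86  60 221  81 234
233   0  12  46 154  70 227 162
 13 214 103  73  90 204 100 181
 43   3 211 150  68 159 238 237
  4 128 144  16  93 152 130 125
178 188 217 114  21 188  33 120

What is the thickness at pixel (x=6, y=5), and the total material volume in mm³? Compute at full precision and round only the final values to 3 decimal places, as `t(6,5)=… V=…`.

span = t_max - t_min = 4.6 - 0.47 = 4.130
L(6,5) = 227, L_eff = 1 - 227/255 = 0.109804 (inverted)
t(6,5) = 4.6 - 4.130·0.109804 = 4.147
Σt over all 10·8 pixels = 283963/1500 ≈ 189.3086667
V = pitch²·Σt = 1.37²·283963/1500 = 355.313

t(6,5)=4.147 V=355.313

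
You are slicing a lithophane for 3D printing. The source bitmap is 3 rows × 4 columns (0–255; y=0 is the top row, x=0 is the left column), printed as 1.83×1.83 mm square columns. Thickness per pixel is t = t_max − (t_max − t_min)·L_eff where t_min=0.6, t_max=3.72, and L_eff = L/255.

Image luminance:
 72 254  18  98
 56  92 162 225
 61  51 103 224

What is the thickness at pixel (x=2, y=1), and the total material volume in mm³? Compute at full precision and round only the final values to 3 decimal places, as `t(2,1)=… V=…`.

span = t_max - t_min = 3.72 - 0.6 = 3.120
L(2,1) = 162, L_eff = 162/255 = 0.635294
t(2,1) = 3.72 - 3.120·0.635294 = 1.738
Σt over all 3·4 pixels = 58044/2125 ≈ 27.3148235
V = pitch²·Σt = 1.83²·58044/2125 = 91.475

t(2,1)=1.738 V=91.475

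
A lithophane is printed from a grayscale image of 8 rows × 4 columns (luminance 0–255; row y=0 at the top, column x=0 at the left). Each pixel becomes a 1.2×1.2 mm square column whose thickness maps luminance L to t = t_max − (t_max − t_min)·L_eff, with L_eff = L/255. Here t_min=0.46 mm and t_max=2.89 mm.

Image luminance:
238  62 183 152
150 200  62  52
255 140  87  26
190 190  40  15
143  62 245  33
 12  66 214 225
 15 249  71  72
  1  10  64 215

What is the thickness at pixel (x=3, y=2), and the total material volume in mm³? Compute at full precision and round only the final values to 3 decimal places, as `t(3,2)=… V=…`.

span = t_max - t_min = 2.89 - 0.46 = 2.430
L(3,2) = 26, L_eff = 26/255 = 0.101961
t(3,2) = 2.89 - 2.430·0.101961 = 2.642
Σt over all 8·4 pixels = 483221/8500 ≈ 56.8495294
V = pitch²·Σt = 1.2²·483221/8500 = 81.863

t(3,2)=2.642 V=81.863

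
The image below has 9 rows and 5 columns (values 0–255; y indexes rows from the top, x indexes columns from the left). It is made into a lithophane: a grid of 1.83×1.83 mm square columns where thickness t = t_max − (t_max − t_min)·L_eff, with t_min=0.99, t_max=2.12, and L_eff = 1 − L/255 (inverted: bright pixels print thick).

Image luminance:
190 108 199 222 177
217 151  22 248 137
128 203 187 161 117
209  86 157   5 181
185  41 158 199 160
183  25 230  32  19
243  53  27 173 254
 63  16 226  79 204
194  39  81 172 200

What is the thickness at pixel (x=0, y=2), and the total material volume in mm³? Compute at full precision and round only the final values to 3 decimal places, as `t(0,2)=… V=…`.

span = t_max - t_min = 2.12 - 0.99 = 1.130
L(0,2) = 128, L_eff = 1 - 128/255 = 0.498039 (inverted)
t(0,2) = 2.12 - 1.130·0.498039 = 1.557
Σt over all 9·5 pixels = 927409/12750 ≈ 72.7379608
V = pitch²·Σt = 1.83²·927409/12750 = 243.592

t(0,2)=1.557 V=243.592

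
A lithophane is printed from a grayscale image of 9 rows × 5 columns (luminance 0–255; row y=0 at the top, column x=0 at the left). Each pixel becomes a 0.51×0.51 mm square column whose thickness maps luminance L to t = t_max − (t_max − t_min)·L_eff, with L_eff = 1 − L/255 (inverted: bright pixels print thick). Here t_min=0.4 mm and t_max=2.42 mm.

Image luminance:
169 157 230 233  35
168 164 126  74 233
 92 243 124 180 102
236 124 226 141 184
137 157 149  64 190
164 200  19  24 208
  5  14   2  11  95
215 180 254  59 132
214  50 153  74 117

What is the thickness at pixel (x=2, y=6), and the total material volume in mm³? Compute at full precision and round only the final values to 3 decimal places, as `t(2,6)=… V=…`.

t(2,6)=0.416 V=17.308

span = t_max - t_min = 2.42 - 0.4 = 2.020
L(2,6) = 2, L_eff = 1 - 2/255 = 0.992157 (inverted)
t(2,6) = 2.42 - 2.020·0.992157 = 0.416
Σt over all 9·5 pixels = 424214/6375 ≈ 66.5433725
V = pitch²·Σt = 0.51²·424214/6375 = 17.308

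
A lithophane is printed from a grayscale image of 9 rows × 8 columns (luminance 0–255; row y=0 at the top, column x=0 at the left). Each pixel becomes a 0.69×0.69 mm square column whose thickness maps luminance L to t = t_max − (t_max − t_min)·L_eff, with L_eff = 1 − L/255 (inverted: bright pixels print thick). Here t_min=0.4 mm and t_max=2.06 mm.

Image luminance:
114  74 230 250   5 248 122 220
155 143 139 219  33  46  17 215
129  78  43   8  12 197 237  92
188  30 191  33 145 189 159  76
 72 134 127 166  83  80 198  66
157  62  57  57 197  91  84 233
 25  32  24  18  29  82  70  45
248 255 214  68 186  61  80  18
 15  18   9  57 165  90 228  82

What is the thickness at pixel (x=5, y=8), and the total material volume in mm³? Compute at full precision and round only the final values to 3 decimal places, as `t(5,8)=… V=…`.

span = t_max - t_min = 2.06 - 0.4 = 1.660
L(5,8) = 90, L_eff = 1 - 90/255 = 0.647059 (inverted)
t(5,8) = 2.06 - 1.660·0.647059 = 0.986
Σt over all 9·8 pixels = 103286/1275 ≈ 81.0086275
V = pitch²·Σt = 0.69²·103286/1275 = 38.568

t(5,8)=0.986 V=38.568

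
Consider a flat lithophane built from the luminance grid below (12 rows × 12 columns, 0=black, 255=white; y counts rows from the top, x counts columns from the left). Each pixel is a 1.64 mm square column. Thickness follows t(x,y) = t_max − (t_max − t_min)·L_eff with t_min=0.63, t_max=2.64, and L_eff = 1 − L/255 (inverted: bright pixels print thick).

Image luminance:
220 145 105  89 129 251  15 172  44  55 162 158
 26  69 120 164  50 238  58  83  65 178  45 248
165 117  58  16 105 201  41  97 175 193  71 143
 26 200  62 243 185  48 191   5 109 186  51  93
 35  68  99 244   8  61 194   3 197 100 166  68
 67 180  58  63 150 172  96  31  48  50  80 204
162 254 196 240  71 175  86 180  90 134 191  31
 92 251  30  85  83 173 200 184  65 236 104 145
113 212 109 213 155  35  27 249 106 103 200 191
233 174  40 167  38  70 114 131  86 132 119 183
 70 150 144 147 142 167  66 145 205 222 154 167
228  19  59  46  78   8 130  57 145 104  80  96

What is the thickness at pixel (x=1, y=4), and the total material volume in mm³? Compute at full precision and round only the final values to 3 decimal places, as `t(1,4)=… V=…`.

span = t_max - t_min = 2.64 - 0.63 = 2.010
L(1,4) = 68, L_eff = 1 - 68/255 = 0.733333 (inverted)
t(1,4) = 2.64 - 2.010·0.733333 = 1.166
Σt over all 12·12 pixels = 1950253/8500 ≈ 229.4415294
V = pitch²·Σt = 1.64²·1950253/8500 = 617.106

t(1,4)=1.166 V=617.106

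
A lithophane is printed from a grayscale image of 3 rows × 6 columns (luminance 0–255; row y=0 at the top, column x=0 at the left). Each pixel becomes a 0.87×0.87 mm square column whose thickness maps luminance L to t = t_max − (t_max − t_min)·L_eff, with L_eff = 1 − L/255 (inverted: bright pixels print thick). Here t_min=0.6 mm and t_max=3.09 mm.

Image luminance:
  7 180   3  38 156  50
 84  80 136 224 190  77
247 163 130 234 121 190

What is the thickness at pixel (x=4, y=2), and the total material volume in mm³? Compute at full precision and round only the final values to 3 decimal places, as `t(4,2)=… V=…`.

t(4,2)=1.782 V=25.248

span = t_max - t_min = 3.09 - 0.6 = 2.490
L(4,2) = 121, L_eff = 1 - 121/255 = 0.525490 (inverted)
t(4,2) = 3.09 - 2.490·0.525490 = 1.782
Σt over all 3·6 pixels = 28353/850 ≈ 33.3564706
V = pitch²·Σt = 0.87²·28353/850 = 25.248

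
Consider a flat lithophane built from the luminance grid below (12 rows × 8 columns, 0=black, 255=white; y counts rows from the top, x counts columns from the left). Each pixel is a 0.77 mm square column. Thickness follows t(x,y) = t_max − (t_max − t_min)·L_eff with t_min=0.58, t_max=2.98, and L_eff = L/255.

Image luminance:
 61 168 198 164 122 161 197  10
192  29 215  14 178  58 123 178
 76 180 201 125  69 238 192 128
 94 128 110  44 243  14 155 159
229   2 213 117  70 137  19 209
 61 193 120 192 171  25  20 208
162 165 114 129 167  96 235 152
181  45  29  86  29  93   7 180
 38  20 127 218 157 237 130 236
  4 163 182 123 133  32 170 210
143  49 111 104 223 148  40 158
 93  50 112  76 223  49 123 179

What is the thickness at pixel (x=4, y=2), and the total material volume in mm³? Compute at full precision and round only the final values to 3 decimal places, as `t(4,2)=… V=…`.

span = t_max - t_min = 2.98 - 0.58 = 2.400
L(4,2) = 69, L_eff = 69/255 = 0.270588
t(4,2) = 2.98 - 2.400·0.270588 = 2.331
Σt over all 12·8 pixels = 14604/85 ≈ 171.8117647
V = pitch²·Σt = 0.77²·14604/85 = 101.867

t(4,2)=2.331 V=101.867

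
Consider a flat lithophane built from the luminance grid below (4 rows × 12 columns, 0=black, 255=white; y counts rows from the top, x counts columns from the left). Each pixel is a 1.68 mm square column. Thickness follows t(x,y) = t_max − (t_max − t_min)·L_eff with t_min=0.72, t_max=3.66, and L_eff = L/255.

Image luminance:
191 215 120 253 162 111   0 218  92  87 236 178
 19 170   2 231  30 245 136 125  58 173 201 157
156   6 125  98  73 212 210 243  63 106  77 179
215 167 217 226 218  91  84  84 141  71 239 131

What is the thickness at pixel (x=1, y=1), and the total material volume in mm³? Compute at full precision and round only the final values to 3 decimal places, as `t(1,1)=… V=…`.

t(1,1)=1.700 V=273.196

span = t_max - t_min = 3.66 - 0.72 = 2.940
L(1,1) = 170, L_eff = 170/255 = 0.666667
t(1,1) = 3.66 - 2.940·0.666667 = 1.700
Σt over all 4·12 pixels = 205691/2125 ≈ 96.7957647
V = pitch²·Σt = 1.68²·205691/2125 = 273.196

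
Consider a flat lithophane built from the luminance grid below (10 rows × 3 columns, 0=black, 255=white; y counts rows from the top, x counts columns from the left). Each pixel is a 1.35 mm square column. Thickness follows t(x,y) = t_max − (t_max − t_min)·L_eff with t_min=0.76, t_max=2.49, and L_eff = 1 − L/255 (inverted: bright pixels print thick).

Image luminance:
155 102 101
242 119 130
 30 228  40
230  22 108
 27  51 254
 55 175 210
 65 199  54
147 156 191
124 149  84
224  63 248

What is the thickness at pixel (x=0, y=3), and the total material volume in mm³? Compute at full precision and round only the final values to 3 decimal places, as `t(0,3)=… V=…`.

t(0,3)=2.320 V=90.800

span = t_max - t_min = 2.49 - 0.76 = 1.730
L(0,3) = 230, L_eff = 1 - 230/255 = 0.098039 (inverted)
t(0,3) = 2.49 - 1.730·0.098039 = 2.320
Σt over all 10·3 pixels = 1270459/25500 ≈ 49.8219216
V = pitch²·Σt = 1.35²·1270459/25500 = 90.800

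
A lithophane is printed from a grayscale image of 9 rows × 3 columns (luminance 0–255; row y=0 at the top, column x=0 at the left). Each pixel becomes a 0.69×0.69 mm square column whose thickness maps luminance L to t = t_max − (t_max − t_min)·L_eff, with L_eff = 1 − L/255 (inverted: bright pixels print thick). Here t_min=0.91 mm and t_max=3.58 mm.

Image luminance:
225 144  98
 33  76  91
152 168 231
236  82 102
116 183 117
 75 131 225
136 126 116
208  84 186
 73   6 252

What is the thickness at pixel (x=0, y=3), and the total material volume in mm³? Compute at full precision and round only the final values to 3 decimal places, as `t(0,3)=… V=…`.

span = t_max - t_min = 3.58 - 0.91 = 2.670
L(0,3) = 236, L_eff = 1 - 236/255 = 0.074510 (inverted)
t(0,3) = 3.58 - 2.670·0.074510 = 3.381
Σt over all 9·3 pixels = 63.018
V = pitch²·Σt = 0.69²·63.018 = 30.003

t(0,3)=3.381 V=30.003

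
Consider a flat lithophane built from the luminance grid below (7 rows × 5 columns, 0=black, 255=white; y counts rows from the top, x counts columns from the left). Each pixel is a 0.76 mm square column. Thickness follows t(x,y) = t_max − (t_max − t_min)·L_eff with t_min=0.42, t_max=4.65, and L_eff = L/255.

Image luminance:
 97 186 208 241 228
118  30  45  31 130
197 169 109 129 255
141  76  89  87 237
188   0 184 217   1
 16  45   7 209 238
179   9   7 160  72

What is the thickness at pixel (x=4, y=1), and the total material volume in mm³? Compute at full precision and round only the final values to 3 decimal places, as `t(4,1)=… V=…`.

span = t_max - t_min = 4.65 - 0.42 = 4.230
L(4,1) = 130, L_eff = 130/255 = 0.509804
t(4,1) = 4.65 - 4.230·0.509804 = 2.494
Σt over all 7·5 pixels = 90.84
V = pitch²·Σt = 0.76²·90.84 = 52.469

t(4,1)=2.494 V=52.469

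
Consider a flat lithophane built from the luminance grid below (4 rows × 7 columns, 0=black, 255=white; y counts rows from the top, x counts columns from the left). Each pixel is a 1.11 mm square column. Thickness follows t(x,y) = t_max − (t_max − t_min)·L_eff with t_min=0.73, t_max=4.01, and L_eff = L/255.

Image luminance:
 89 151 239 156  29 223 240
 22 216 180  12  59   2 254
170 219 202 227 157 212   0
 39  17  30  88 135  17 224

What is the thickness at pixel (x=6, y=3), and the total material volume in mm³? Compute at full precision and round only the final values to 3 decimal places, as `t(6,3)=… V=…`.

t(6,3)=1.129 V=81.144

span = t_max - t_min = 4.01 - 0.73 = 3.280
L(6,3) = 224, L_eff = 224/255 = 0.878431
t(6,3) = 4.01 - 3.280·0.878431 = 1.129
Σt over all 4·7 pixels = 139949/2125 ≈ 65.8583529
V = pitch²·Σt = 1.11²·139949/2125 = 81.144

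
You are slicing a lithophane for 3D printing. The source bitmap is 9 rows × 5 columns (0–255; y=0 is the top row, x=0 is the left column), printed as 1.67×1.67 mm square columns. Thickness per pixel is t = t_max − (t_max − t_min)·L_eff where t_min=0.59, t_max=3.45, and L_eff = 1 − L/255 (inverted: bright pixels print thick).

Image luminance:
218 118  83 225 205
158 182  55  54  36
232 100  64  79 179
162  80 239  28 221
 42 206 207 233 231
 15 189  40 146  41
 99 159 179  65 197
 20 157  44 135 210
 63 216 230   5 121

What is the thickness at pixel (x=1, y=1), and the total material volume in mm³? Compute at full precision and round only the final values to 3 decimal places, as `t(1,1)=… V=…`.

t(1,1)=2.631 V=260.721

span = t_max - t_min = 3.45 - 0.59 = 2.860
L(1,1) = 182, L_eff = 1 - 182/255 = 0.286275 (inverted)
t(1,1) = 3.45 - 2.860·0.286275 = 2.631
Σt over all 9·5 pixels = 2383873/25500 ≈ 93.4852157
V = pitch²·Σt = 1.67²·2383873/25500 = 260.721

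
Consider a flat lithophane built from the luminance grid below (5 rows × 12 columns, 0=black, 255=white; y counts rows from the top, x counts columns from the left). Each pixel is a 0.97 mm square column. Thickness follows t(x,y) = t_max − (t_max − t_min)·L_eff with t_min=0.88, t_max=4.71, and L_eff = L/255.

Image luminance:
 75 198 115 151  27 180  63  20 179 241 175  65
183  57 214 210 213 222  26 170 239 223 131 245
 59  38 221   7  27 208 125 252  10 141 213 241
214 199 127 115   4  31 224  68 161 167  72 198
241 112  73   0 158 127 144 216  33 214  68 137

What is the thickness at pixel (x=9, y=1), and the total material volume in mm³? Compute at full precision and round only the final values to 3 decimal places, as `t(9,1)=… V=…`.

span = t_max - t_min = 4.71 - 0.88 = 3.830
L(9,1) = 223, L_eff = 223/255 = 0.874510
t(9,1) = 4.71 - 3.830·0.874510 = 1.361
Σt over all 5·12 pixels = 4040039/25500 ≈ 158.4329020
V = pitch²·Σt = 0.97²·4040039/25500 = 149.070

t(9,1)=1.361 V=149.070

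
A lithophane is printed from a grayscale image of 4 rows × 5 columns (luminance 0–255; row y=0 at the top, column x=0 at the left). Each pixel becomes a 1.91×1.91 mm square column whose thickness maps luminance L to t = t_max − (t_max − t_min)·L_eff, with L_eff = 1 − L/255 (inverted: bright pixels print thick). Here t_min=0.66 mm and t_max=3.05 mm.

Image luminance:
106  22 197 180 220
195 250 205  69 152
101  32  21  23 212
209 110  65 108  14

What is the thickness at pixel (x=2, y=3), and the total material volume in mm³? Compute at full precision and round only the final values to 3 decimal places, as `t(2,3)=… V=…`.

t(2,3)=1.269 V=133.327

span = t_max - t_min = 3.05 - 0.66 = 2.390
L(2,3) = 65, L_eff = 1 - 65/255 = 0.745098 (inverted)
t(2,3) = 3.05 - 2.390·0.745098 = 1.269
Σt over all 4·5 pixels = 931949/25500 ≈ 36.5470196
V = pitch²·Σt = 1.91²·931949/25500 = 133.327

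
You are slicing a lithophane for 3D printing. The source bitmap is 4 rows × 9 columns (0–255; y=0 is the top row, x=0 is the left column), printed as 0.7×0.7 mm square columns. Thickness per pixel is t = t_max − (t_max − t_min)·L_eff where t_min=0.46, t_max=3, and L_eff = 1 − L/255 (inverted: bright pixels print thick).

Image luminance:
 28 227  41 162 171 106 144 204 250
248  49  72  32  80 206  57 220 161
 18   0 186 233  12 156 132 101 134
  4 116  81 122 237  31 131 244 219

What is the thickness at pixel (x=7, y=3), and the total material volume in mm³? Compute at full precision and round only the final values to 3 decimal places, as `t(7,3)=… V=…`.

t(7,3)=2.890 V=30.639

span = t_max - t_min = 3 - 0.46 = 2.540
L(7,3) = 244, L_eff = 1 - 244/255 = 0.043137 (inverted)
t(7,3) = 3 - 2.540·0.043137 = 2.890
Σt over all 4·9 pixels = 159449/2550 ≈ 62.5290196
V = pitch²·Σt = 0.7²·159449/2550 = 30.639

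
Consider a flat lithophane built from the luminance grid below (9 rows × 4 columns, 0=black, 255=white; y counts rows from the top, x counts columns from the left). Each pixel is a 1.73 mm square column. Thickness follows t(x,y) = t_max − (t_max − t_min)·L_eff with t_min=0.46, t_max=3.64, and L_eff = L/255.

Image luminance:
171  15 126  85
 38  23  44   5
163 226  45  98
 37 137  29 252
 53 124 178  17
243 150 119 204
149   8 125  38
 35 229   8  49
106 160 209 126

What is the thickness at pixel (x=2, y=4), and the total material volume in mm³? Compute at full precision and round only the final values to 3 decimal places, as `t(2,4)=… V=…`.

span = t_max - t_min = 3.64 - 0.46 = 3.180
L(2,4) = 178, L_eff = 178/255 = 0.698039
t(2,4) = 3.64 - 3.180·0.698039 = 1.420
Σt over all 9·4 pixels = 177124/2125 ≈ 83.3524706
V = pitch²·Σt = 1.73²·177124/2125 = 249.466

t(2,4)=1.420 V=249.466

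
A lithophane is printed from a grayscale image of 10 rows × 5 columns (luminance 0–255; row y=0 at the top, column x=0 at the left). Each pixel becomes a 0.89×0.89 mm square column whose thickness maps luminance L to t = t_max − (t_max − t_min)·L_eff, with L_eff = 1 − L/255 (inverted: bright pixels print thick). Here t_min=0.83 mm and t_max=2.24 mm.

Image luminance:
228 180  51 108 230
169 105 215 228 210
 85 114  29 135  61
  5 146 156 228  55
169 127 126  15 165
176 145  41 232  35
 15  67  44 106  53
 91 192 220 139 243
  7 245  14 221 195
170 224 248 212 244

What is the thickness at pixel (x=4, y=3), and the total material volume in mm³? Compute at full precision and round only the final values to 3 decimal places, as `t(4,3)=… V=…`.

t(4,3)=1.134 V=63.176

span = t_max - t_min = 2.24 - 0.83 = 1.410
L(4,3) = 55, L_eff = 1 - 55/255 = 0.784314 (inverted)
t(4,3) = 2.24 - 1.410·0.784314 = 1.134
Σt over all 10·5 pixels = 79.758
V = pitch²·Σt = 0.89²·79.758 = 63.176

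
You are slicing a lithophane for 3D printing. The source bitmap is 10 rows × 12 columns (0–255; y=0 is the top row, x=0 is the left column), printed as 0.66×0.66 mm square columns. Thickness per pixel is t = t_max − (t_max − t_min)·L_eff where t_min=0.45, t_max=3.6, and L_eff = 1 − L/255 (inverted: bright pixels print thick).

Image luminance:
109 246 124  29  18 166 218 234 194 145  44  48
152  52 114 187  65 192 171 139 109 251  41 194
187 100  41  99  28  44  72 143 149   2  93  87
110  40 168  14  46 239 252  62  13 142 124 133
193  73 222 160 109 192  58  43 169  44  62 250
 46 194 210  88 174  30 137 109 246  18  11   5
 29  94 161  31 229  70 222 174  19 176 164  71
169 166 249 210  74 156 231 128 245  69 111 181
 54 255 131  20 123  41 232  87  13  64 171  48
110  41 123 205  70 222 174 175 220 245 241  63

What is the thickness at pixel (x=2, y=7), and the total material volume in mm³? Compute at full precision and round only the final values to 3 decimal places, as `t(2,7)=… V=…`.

span = t_max - t_min = 3.6 - 0.45 = 3.150
L(2,7) = 249, L_eff = 1 - 249/255 = 0.023529 (inverted)
t(2,7) = 3.6 - 3.150·0.023529 = 3.526
Σt over all 10·12 pixels = 40743/170 ≈ 239.6647059
V = pitch²·Σt = 0.66²·40743/170 = 104.398

t(2,7)=3.526 V=104.398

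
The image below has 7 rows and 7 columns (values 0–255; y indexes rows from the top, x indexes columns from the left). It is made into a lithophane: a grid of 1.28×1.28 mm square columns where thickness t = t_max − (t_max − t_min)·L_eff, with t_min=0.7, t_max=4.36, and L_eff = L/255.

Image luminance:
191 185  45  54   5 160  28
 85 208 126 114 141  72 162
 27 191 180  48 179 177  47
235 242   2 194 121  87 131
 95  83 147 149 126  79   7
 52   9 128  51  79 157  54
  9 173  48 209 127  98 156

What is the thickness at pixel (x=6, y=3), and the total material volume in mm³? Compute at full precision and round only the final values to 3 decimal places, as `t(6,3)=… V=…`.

span = t_max - t_min = 4.36 - 0.7 = 3.660
L(6,3) = 131, L_eff = 131/255 = 0.513725
t(6,3) = 4.36 - 3.660·0.513725 = 2.480
Σt over all 7·7 pixels = 574117/4250 ≈ 135.0863529
V = pitch²·Σt = 1.28²·574117/4250 = 221.325

t(6,3)=2.480 V=221.325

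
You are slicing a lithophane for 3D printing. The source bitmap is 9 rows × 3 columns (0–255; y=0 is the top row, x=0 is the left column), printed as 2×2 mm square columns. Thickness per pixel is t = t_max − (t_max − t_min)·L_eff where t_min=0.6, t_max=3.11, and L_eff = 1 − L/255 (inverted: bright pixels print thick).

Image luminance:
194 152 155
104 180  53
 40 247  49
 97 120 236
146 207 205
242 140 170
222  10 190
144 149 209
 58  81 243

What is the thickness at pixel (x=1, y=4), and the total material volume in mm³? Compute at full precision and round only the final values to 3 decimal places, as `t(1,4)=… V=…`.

t(1,4)=2.638 V=223.983

span = t_max - t_min = 3.11 - 0.6 = 2.510
L(1,4) = 207, L_eff = 1 - 207/255 = 0.188235 (inverted)
t(1,4) = 3.11 - 2.510·0.188235 = 2.638
Σt over all 9·3 pixels = 1427893/25500 ≈ 55.9958039
V = pitch²·Σt = 2²·1427893/25500 = 223.983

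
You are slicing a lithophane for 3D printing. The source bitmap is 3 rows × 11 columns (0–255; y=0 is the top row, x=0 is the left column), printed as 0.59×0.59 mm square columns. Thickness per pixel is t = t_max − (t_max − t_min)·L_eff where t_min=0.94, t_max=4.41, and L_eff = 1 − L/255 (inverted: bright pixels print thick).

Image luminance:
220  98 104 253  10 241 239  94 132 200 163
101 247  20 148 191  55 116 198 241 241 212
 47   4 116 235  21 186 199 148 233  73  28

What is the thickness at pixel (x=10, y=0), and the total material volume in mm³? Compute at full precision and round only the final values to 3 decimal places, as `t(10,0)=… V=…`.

t(10,0)=3.158 V=33.601

span = t_max - t_min = 4.41 - 0.94 = 3.470
L(10,0) = 163, L_eff = 1 - 163/255 = 0.360784 (inverted)
t(10,0) = 4.41 - 3.470·0.360784 = 3.158
Σt over all 3·11 pixels = 615367/6375 ≈ 96.5281569
V = pitch²·Σt = 0.59²·615367/6375 = 33.601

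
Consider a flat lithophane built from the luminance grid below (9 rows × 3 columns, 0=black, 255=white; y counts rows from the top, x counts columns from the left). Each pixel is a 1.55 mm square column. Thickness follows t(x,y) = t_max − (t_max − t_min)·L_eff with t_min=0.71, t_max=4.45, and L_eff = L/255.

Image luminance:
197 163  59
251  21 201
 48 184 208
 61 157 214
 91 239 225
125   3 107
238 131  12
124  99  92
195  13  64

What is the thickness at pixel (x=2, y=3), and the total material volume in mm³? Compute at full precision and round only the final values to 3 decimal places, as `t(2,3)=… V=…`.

t(2,3)=1.311 V=164.557

span = t_max - t_min = 4.45 - 0.71 = 3.740
L(2,3) = 214, L_eff = 214/255 = 0.839216
t(2,3) = 4.45 - 3.740·0.839216 = 1.311
Σt over all 9·3 pixels = 68.494
V = pitch²·Σt = 1.55²·68.494 = 164.557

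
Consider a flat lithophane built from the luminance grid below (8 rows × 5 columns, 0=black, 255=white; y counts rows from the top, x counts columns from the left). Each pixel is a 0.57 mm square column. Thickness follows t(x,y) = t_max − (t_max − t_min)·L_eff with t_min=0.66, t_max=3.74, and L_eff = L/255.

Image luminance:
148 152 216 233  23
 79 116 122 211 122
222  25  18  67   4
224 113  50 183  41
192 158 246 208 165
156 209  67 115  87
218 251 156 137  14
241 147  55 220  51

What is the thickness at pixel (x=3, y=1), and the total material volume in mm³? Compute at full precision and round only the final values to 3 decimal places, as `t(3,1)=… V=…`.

span = t_max - t_min = 3.74 - 0.66 = 3.080
L(3,1) = 211, L_eff = 211/255 = 0.827451
t(3,1) = 3.74 - 3.080·0.827451 = 1.191
Σt over all 8·5 pixels = 533126/6375 ≈ 83.6276078
V = pitch²·Σt = 0.57²·533126/6375 = 27.171

t(3,1)=1.191 V=27.171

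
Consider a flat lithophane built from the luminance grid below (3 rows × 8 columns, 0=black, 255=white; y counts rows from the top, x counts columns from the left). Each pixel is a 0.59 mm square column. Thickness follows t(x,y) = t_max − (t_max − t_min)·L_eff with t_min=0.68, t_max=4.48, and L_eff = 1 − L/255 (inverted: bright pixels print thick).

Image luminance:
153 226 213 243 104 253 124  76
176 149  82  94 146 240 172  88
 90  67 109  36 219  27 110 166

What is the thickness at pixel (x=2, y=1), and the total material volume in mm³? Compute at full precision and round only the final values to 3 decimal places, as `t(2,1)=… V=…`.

span = t_max - t_min = 4.48 - 0.68 = 3.800
L(2,1) = 82, L_eff = 1 - 82/255 = 0.678431 (inverted)
t(2,1) = 4.48 - 3.800·0.678431 = 1.902
Σt over all 3·8 pixels = 5647/85 ≈ 66.4352941
V = pitch²·Σt = 0.59²·5647/85 = 23.126

t(2,1)=1.902 V=23.126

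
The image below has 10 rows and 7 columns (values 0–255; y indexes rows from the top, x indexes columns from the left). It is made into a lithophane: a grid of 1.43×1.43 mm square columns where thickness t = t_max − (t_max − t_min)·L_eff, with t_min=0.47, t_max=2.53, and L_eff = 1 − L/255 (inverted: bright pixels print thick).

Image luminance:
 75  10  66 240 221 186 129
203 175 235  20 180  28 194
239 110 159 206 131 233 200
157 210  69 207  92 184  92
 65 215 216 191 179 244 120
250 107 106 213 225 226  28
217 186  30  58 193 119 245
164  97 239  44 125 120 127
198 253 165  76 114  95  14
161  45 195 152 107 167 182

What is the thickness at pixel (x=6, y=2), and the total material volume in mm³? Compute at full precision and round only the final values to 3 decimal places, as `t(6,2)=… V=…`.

span = t_max - t_min = 2.53 - 0.47 = 2.060
L(6,2) = 200, L_eff = 1 - 200/255 = 0.215686 (inverted)
t(6,2) = 2.53 - 2.060·0.215686 = 2.086
Σt over all 10·7 pixels = 501149/4250 ≈ 117.9174118
V = pitch²·Σt = 1.43²·501149/4250 = 241.129

t(6,2)=2.086 V=241.129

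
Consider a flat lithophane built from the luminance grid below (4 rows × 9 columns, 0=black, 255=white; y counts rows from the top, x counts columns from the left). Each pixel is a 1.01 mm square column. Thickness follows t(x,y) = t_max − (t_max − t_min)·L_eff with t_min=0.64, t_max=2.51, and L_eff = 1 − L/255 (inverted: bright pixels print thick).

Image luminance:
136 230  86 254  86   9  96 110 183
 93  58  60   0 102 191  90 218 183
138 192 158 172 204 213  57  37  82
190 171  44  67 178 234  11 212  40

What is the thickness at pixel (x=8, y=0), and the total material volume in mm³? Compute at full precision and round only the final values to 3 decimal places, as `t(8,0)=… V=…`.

t(8,0)=1.982 V=57.802

span = t_max - t_min = 2.51 - 0.64 = 1.870
L(8,0) = 183, L_eff = 1 - 183/255 = 0.282353 (inverted)
t(8,0) = 2.51 - 1.870·0.282353 = 1.982
Σt over all 4·9 pixels = 16999/300 ≈ 56.6633333
V = pitch²·Σt = 1.01²·16999/300 = 57.802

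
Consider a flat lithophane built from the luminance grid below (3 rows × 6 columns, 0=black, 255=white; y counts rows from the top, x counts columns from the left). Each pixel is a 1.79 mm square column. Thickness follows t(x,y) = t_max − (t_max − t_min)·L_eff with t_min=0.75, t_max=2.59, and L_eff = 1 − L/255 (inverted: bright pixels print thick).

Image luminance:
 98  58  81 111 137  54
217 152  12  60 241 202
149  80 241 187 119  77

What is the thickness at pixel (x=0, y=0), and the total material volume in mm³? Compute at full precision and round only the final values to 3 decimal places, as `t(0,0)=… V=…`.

span = t_max - t_min = 2.59 - 0.75 = 1.840
L(0,0) = 98, L_eff = 1 - 98/255 = 0.615686 (inverted)
t(0,0) = 2.59 - 1.840·0.615686 = 1.457
Σt over all 3·6 pixels = 381517/12750 ≈ 29.9229020
V = pitch²·Σt = 1.79²·381517/12750 = 95.876

t(0,0)=1.457 V=95.876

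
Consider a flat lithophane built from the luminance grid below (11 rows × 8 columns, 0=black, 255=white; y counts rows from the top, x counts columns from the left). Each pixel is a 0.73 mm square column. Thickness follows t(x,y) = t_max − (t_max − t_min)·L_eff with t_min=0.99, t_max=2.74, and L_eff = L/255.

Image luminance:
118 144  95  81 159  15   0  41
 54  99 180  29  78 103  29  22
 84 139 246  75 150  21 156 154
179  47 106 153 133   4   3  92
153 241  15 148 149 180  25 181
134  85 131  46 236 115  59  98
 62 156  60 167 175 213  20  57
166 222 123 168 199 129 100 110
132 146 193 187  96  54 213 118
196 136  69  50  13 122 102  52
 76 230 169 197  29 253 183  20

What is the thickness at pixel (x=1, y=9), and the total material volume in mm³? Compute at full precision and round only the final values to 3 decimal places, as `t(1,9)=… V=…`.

span = t_max - t_min = 2.74 - 0.99 = 1.750
L(1,9) = 136, L_eff = 136/255 = 0.533333
t(1,9) = 2.74 - 1.750·0.533333 = 1.807
Σt over all 11·8 pixels = 218633/1275 ≈ 171.4768627
V = pitch²·Σt = 0.73²·218633/1275 = 91.380

t(1,9)=1.807 V=91.380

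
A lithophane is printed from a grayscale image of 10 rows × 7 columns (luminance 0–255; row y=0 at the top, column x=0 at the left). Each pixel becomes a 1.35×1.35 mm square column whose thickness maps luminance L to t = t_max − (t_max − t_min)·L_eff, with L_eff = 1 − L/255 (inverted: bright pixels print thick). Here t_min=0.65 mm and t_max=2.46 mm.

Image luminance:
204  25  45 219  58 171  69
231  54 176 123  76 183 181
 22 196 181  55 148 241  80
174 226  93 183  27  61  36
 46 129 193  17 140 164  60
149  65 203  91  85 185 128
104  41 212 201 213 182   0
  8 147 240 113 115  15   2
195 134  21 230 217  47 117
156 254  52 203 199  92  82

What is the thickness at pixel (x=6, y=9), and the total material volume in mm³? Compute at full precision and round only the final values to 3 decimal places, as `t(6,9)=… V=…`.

t(6,9)=1.232 V=196.568

span = t_max - t_min = 2.46 - 0.65 = 1.810
L(6,9) = 82, L_eff = 1 - 82/255 = 0.678431 (inverted)
t(6,9) = 2.46 - 1.810·0.678431 = 1.232
Σt over all 10·7 pixels = 550067/5100 ≈ 107.8562745
V = pitch²·Σt = 1.35²·550067/5100 = 196.568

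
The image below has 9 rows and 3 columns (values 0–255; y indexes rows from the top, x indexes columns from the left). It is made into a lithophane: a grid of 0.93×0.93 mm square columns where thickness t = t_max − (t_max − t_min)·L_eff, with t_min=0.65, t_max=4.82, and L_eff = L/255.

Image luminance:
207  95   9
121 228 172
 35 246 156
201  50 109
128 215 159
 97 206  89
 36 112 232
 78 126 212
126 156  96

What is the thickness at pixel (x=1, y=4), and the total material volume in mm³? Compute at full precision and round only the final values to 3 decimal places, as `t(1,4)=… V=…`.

t(1,4)=1.304 V=60.269

span = t_max - t_min = 4.82 - 0.65 = 4.170
L(1,4) = 215, L_eff = 215/255 = 0.843137
t(1,4) = 4.82 - 4.170·0.843137 = 1.304
Σt over all 9·3 pixels = 592307/8500 ≈ 69.6831765
V = pitch²·Σt = 0.93²·592307/8500 = 60.269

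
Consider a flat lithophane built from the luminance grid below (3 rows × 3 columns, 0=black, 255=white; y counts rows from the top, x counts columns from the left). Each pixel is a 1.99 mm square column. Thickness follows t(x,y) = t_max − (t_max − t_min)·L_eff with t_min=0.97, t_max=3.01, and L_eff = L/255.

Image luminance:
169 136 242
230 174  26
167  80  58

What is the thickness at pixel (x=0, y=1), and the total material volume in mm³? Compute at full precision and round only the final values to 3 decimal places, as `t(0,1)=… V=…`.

t(0,1)=1.170 V=66.664

span = t_max - t_min = 3.01 - 0.97 = 2.040
L(0,1) = 230, L_eff = 230/255 = 0.901961
t(0,1) = 3.01 - 2.040·0.901961 = 1.170
Σt over all 3·3 pixels = 16.834
V = pitch²·Σt = 1.99²·16.834 = 66.664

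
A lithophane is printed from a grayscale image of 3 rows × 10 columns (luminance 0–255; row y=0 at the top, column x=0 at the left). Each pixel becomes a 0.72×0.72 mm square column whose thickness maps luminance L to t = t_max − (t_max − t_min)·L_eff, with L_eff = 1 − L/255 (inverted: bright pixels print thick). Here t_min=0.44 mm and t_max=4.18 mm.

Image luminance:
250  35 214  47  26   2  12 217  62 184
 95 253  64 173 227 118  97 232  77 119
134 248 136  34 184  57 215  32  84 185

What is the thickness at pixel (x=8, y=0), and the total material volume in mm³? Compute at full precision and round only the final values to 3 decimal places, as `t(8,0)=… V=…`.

span = t_max - t_min = 4.18 - 0.44 = 3.740
L(8,0) = 62, L_eff = 1 - 62/255 = 0.756863 (inverted)
t(8,0) = 4.18 - 3.740·0.756863 = 1.349
Σt over all 3·10 pixels = 69.124
V = pitch²·Σt = 0.72²·69.124 = 35.834

t(8,0)=1.349 V=35.834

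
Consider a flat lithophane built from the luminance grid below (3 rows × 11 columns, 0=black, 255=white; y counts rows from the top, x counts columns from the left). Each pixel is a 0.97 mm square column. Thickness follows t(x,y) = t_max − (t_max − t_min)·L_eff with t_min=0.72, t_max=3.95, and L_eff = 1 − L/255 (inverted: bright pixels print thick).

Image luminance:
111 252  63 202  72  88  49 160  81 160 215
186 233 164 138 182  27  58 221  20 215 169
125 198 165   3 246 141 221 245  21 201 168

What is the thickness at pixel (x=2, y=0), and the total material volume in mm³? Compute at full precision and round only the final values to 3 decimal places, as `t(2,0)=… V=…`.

span = t_max - t_min = 3.95 - 0.72 = 3.230
L(2,0) = 63, L_eff = 1 - 63/255 = 0.752941 (inverted)
t(2,0) = 3.95 - 3.230·0.752941 = 1.518
Σt over all 3·11 pixels = 84.56
V = pitch²·Σt = 0.97²·84.56 = 79.563

t(2,0)=1.518 V=79.563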